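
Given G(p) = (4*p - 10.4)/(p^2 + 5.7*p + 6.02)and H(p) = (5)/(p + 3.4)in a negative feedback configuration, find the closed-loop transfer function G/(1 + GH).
Closed-loop T = G/(1+GH).
Numerator: G_num * H_den = 4*p^2 + 3.2*p - 35.36.
Denominator: G_den * H_den + G_num * H_num = (p^3 + 9.1*p^2 + 25.4*p + 20.468) + (20*p - 52) = p^3 + 9.1*p^2 + 45.4*p - 31.532.
T(p) = (4*p^2 + 3.2*p - 35.36)/(p^3 + 9.1*p^2 + 45.4*p - 31.532)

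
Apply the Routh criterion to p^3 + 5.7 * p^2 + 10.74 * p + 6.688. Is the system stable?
Routh array:
p^3: [1, 10.74]; p^2: [5.7, 6.688]; p^1: [9.56667]; p^0: [6.688]
First column: [1, 5.7, 9.56667, 6.688]. Sign changes = 0.
Yes, stable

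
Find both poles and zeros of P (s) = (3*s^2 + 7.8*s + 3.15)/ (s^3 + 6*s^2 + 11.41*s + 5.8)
Set denominator = 0: s^3 + 6*s^2 + 11.41*s + 5.8 = (s + 0.8)(s^2 + 5.2*s + 7.25) = 0 → Poles: -0.8, -2.6 + 0.7j, -2.6 - 0.7j
Set numerator = 0: 3*s^2 + 7.8*s + 3.15 = 3*(s + 0.5)(s + 2.1) = 0 → Zeros: -0.5, -2.1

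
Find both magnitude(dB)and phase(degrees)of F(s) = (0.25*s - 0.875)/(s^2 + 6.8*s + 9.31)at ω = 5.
Substitute s = j*5: F(j5) = 0.0401011 + 0.00722983j.
|F| = 20*log₁₀(sqrt(Re²+Im²)) = -27.80 dB.
∠F = atan2(Im, Re) = 10.22°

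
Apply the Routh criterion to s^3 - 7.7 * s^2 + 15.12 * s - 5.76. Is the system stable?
Routh array:
s^3: [1, 15.12]; s^2: [-7.7, -5.76]; s^1: [14.3719]; s^0: [-5.76]
First column: [1, -7.7, 14.3719, -5.76]. Sign changes = 3.
No, unstable (3 RHP root(s))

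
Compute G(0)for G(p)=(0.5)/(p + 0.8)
DC gain = G(0) = num(0)/den(0) = 0.5/0.8 = 0.625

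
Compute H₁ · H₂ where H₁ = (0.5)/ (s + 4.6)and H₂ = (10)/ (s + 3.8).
Series: H = H₁ · H₂ = (n₁·n₂)/(d₁·d₂).
Num: n₁·n₂ = 5. Den: d₁·d₂ = s^2 + 8.4*s + 17.48.
H(s) = (5)/(s^2 + 8.4*s + 17.48)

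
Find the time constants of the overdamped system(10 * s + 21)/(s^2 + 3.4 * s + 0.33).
Overdamped: real poles at -0.1, -3.3. τ = -1/pole → τ₁ = 10, τ₂ = 0.303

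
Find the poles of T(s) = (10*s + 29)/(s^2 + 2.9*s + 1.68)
Set denominator = 0: s^2 + 2.9*s + 1.68 = (s + 0.8)(s + 2.1) = 0 → Poles: -0.8, -2.1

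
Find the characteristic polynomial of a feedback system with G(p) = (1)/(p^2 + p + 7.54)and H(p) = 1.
Characteristic poly = G_den * H_den + G_num * H_num = (p^2 + p + 7.54) + (1) = p^2 + p + 8.54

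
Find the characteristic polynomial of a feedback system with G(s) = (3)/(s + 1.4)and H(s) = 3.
Characteristic poly = G_den * H_den + G_num * H_num = (s + 1.4) + (9) = s + 10.4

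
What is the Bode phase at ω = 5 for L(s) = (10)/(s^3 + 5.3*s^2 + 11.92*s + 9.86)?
Substitute s = j*5: L(j5) = -0.0634857 + 0.0338549j.
∠L(j5) = atan2(Im, Re) = atan2(0.0338549, -0.0634857) = 151.93° (principal value).
Summing the individual angle contributions Σ∠(j5 − zᵢ) − Σ∠(j5 − pₖ) over the 0 zero(s) and 3 pole(s), each followed continuously from ω = 0 (DC phase referenced to (−180°, 180°]), gives -208.07°, i.e. the principal value - 360°. Continuous Bode phase = -208.07°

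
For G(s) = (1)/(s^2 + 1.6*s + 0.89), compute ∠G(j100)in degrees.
Substitute s = j*100: G(j100) = -9.99833e-05 - 1.59988e-06j.
∠G(j100) = atan2(Im, Re) = atan2(-1.59988e-06, -9.99833e-05) = -179.08°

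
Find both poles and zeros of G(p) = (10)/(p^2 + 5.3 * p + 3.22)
Set denominator = 0: p^2 + 5.3*p + 3.22 = (p + 0.7)(p + 4.6) = 0 → Poles: -0.7, -4.6
Numerator is a nonzero constant (10) → Zeros: none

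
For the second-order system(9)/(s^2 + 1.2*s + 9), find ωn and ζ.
Standard form: ωn²/(s²+2ζωn·s+ωn²).
const=9=ωn² → ωn=3, s coeff=1.2=2ζωn → ζ=0.2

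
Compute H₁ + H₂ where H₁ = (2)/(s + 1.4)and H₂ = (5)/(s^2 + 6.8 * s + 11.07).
Parallel: H = H₁ + H₂ = (n₁·d₂ + n₂·d₁)/(d₁·d₂).
n₁·d₂ = 2*s^2 + 13.6*s + 22.14. n₂·d₁ = 5*s + 7. Sum = 2*s^2 + 18.6*s + 29.14. d₁·d₂ = s^3 + 8.2*s^2 + 20.59*s + 15.498.
H(s) = (2*s^2 + 18.6*s + 29.14)/(s^3 + 8.2*s^2 + 20.59*s + 15.498)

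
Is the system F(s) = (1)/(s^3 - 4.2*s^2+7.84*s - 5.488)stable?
Denominator: s^3 - 4.2*s^2 + 7.84*s - 5.488 = (s - 1.4)(s^2 - 2.8*s + 3.92). Poles: 1.4, 1.4 + 1.4j, 1.4 - 1.4j. All Re(p)<0: No (unstable)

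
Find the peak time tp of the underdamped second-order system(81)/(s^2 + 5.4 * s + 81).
Standard form: ωn²/(s²+2ζωn·s+ωn²) → ωn = 9, ζ = 0.3.
ωd = ωn·√(1-ζ²) = 9·√(1-0.3²) = 8.585.
tp = π/ωd = π/8.585 = 0.3659 s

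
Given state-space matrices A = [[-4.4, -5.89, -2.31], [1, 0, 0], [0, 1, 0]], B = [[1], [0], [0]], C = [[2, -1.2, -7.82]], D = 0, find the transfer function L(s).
L(s) = C(sI - A)⁻¹B + D.
Characteristic polynomial det(sI - A) = s^3 + 4.4*s^2 + 5.89*s + 2.31.
Numerator from C·adj(sI-A)·B + D·det(sI-A) = 2*s^2 - 1.2*s - 7.82.
L(s) = (2*s^2 - 1.2*s - 7.82)/(s^3 + 4.4*s^2 + 5.89*s + 2.31)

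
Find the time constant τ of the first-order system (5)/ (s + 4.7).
First-order system: τ = -1/pole. Pole = -4.7. τ = -1/(-4.7) = 0.2128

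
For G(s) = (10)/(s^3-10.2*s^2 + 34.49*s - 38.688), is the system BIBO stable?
Denominator: s^3 - 10.2*s^2 + 34.49*s - 38.688 = (s - 3.2)(s - 3.9)(s - 3.1). Poles: 3.1, 3.2, 3.9. All Re(p)<0: No (unstable)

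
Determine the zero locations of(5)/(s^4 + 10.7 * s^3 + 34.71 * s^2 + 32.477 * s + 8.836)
Numerator is a nonzero constant (5) → Zeros: none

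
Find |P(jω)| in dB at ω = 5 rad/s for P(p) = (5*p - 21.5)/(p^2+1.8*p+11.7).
Substitute p = j*5: P(j5) = 1.98127 - 0.538989j.
|P(j5)| = sqrt(Re² + Im²) = 2.053.
20*log₁₀(2.053) = 6.25 dB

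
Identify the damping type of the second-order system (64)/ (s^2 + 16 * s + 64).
Standard form: ωn²/(s²+2ζωn·s+ωn²) gives ωn=8, ζ=1.
Critically damped (ζ = 1)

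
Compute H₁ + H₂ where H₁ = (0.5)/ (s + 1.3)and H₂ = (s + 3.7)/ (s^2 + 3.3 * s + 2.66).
Parallel: H = H₁ + H₂ = (n₁·d₂ + n₂·d₁)/(d₁·d₂).
n₁·d₂ = 0.5*s^2 + 1.65*s + 1.33. n₂·d₁ = s^2 + 5*s + 4.81. Sum = 1.5*s^2 + 6.65*s + 6.14. d₁·d₂ = s^3 + 4.6*s^2 + 6.95*s + 3.458.
H(s) = (1.5*s^2 + 6.65*s + 6.14)/(s^3 + 4.6*s^2 + 6.95*s + 3.458)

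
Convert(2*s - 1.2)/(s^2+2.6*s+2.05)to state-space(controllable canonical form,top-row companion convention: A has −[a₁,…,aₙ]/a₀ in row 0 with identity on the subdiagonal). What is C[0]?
Reachable canonical form: C = numerator coefficients (right-aligned, zero-padded to length n).
num = 2*s - 1.2, C = [[2, -1.2]].
C[0] = 2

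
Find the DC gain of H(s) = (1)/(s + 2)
DC gain = H(0) = num(0)/den(0) = 1/2 = 0.5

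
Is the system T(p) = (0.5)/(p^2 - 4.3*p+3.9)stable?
Denominator: p^2 - 4.3*p + 3.9 = (p - 3)(p - 1.3). Poles: 1.3, 3. All Re(p)<0: No (unstable)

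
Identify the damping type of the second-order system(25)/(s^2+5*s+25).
Standard form: ωn²/(s²+2ζωn·s+ωn²) gives ωn=5, ζ=0.5.
Underdamped (ζ = 0.5 < 1)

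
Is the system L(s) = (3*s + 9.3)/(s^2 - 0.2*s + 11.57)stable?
Denominator: s^2 - 0.2*s + 11.57. Poles: 0.1 + 3.4j, 0.1 - 3.4j. All Re(p)<0: No (unstable)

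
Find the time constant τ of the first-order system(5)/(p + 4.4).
First-order system: τ = -1/pole. Pole = -4.4. τ = -1/(-4.4) = 0.2273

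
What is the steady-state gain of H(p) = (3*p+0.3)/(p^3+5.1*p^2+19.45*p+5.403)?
DC gain = H(0) = num(0)/den(0) = 0.3/5.403 = 0.05552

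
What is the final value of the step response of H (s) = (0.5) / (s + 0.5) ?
FVT: lim_{t→∞} y(t) = lim_{s→0} s*Y(s) where Y(s) = H(s)/s.
= lim_{s→0} H(s) = H(0) = num(0)/den(0) = 0.5/0.5 = 1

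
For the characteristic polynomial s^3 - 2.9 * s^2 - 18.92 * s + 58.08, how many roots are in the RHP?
s^3 - 2.9*s^2 - 18.92*s + 58.08 = (s - 4)(s - 3.3)(s + 4.4). Poles: -4.4, 3.3, 4. RHP poles (Re>0): 2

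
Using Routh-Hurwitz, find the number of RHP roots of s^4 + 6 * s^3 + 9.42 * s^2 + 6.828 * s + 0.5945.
Routh array:
s^4: [1, 9.42, 0.5945]; s^3: [6, 6.828]; s^2: [8.282, 0.5945]; s^1: [6.39731]; s^0: [0.5945]
First column: [1, 6, 8.282, 6.39731, 0.5945]. Sign changes = RHP roots = 0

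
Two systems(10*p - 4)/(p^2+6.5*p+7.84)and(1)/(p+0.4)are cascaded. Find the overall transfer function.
Series: H = H₁ · H₂ = (n₁·n₂)/(d₁·d₂).
Num: n₁·n₂ = 10*p - 4. Den: d₁·d₂ = p^3 + 6.9*p^2 + 10.44*p + 3.136.
H(p) = (10*p - 4)/(p^3 + 6.9*p^2 + 10.44*p + 3.136)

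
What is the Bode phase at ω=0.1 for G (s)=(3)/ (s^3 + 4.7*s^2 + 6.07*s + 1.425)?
Substitute s = j*0.1: G(j0.1) = 1.82426 - 0.802252j.
∠G(j0.1) = atan2(Im, Re) = atan2(-0.802252, 1.82426) = -23.74°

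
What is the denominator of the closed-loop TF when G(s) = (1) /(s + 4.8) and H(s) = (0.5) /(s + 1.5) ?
Characteristic poly = G_den * H_den + G_num * H_num = (s^2 + 6.3*s + 7.2) + (0.5) = s^2 + 6.3*s + 7.7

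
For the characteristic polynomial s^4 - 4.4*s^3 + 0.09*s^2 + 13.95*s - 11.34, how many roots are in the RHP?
s^4 - 4.4*s^3 + 0.09*s^2 + 13.95*s - 11.34 = (s - 3.5)(s - 1.2)(s - 1.5)(s + 1.8). Poles: -1.8, 1.2, 1.5, 3.5. RHP poles (Re>0): 3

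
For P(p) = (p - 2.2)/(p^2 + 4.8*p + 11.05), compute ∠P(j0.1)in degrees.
Substitute p = j*0.1: P(j0.1) = -0.198506 + 0.0176887j.
∠P(j0.1) = atan2(Im, Re) = atan2(0.0176887, -0.198506) = 174.91°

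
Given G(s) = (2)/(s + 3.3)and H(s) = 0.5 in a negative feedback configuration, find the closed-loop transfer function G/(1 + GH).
Closed-loop T = G/(1+GH).
Numerator: G_num * H_den = 2.
Denominator: G_den * H_den + G_num * H_num = (s + 3.3) + (1) = s + 4.3.
T(s) = (2)/(s + 4.3)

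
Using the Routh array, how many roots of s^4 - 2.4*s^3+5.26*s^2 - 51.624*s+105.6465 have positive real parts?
Routh array:
s^4: [1, 5.26, 105.6465]; s^3: [-2.4, -51.624]; s^2: [-16.25, 105.6465]; s^1: [-67.2272]; s^0: [105.6465]
First column: [1, -2.4, -16.25, -67.2272, 105.6465]. Sign changes = RHP roots = 2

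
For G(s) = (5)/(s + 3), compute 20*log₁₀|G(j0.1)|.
Substitute s = j*0.1: G(j0.1) = 1.66482 - 0.0554939j.
|G(j0.1)| = sqrt(Re² + Im²) = 1.666.
20*log₁₀(1.666) = 4.43 dB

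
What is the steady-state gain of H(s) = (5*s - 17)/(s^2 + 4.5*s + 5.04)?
DC gain = H(0) = num(0)/den(0) = -17/5.04 = -3.373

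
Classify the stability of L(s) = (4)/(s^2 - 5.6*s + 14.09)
Denominator: s^2 - 5.6*s + 14.09. Poles: 2.8 + 2.5j, 2.8 - 2.5j. Unstable (2 pole(s) in RHP)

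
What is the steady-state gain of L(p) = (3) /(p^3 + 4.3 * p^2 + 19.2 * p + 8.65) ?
DC gain = L(0) = num(0)/den(0) = 3/8.65 = 0.3468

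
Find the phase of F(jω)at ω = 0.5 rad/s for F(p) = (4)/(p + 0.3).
Substitute p = j*0.5: F(j0.5) = 3.52941 - 5.88235j.
∠F(j0.5) = atan2(Im, Re) = atan2(-5.88235, 3.52941) = -59.04°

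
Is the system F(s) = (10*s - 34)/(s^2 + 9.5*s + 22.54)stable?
Denominator: s^2 + 9.5*s + 22.54 = (s + 4.9)(s + 4.6). Poles: -4.6, -4.9. All Re(p)<0: Yes (stable)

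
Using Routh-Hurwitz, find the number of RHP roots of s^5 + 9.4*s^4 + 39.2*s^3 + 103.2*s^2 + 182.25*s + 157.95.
Routh array:
s^5: [1, 39.2, 182.25]; s^4: [9.4, 103.2, 157.95]; s^3: [28.2213, 165.447]; s^2: [48.0926, 157.95]; s^1: [72.7601]; s^0: [157.95]
First column: [1, 9.4, 28.2213, 48.0926, 72.7601, 157.95]. Sign changes = RHP roots = 0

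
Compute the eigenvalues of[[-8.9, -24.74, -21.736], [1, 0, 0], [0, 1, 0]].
Eigenvalues solve det(λI - A) = 0.
Characteristic polynomial: λ^3 + 8.9*λ^2 + 24.74*λ + 21.736 = 0.
Factor: (λ + 4.4)(λ + 1.9)(λ + 2.6) = 0.
Roots: -1.9, -2.6, -4.4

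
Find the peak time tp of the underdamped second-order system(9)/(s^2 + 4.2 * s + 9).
Standard form: ωn²/(s²+2ζωn·s+ωn²) → ωn = 3, ζ = 0.7.
ωd = ωn·√(1-ζ²) = 3·√(1-0.7²) = 2.142.
tp = π/ωd = π/2.142 = 1.466 s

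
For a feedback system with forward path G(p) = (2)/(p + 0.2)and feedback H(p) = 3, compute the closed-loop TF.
Closed-loop T = G/(1+GH).
Numerator: G_num * H_den = 2.
Denominator: G_den * H_den + G_num * H_num = (p + 0.2) + (6) = p + 6.2.
T(p) = (2)/(p + 6.2)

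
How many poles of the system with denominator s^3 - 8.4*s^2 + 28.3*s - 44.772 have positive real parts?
s^3 - 8.4*s^2 + 28.3*s - 44.772 = (s - 4.2)(s^2 - 4.2*s + 10.66). Poles: 2.1 + 2.5j, 2.1 - 2.5j, 4.2. RHP poles (Re>0): 3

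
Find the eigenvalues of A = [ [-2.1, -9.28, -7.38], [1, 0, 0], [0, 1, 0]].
Eigenvalues solve det(λI - A) = 0.
Characteristic polynomial: λ^3 + 2.1*λ^2 + 9.28*λ + 7.38 = 0.
Factor: (λ + 0.9)(λ^2 + 1.2*λ + 8.2) = 0.
Roots: -0.6 + 2.8j, -0.6 - 2.8j, -0.9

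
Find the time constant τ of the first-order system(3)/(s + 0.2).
First-order system: τ = -1/pole. Pole = -0.2. τ = -1/(-0.2) = 5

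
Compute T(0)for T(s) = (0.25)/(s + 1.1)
DC gain = T(0) = num(0)/den(0) = 0.25/1.1 = 0.2273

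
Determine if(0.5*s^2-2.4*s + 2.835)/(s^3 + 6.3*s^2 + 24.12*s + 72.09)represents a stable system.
Denominator: s^3 + 6.3*s^2 + 24.12*s + 72.09 = (s + 4.5)(s^2 + 1.8*s + 16.02). Poles: -0.9 + 3.9j, -0.9 - 3.9j, -4.5. All Re(p)<0: Yes (stable)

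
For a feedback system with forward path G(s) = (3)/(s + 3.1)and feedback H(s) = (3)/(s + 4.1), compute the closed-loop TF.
Closed-loop T = G/(1+GH).
Numerator: G_num * H_den = 3*s + 12.3.
Denominator: G_den * H_den + G_num * H_num = (s^2 + 7.2*s + 12.71) + (9) = s^2 + 7.2*s + 21.71.
T(s) = (3*s + 12.3)/(s^2 + 7.2*s + 21.71)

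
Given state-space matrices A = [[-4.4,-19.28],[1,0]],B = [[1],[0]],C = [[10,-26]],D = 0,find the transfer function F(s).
F(s) = C(sI - A)⁻¹B + D.
Characteristic polynomial det(sI - A) = s^2 + 4.4*s + 19.28.
Numerator from C·adj(sI-A)·B + D·det(sI-A) = 10*s - 26.
F(s) = (10*s - 26)/(s^2 + 4.4*s + 19.28)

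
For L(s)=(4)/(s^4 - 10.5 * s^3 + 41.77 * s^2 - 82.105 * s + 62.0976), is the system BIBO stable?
Denominator: s^4 - 10.5*s^3 + 41.77*s^2 - 82.105*s + 62.0976 = (s - 4.8)(s - 1.7)(s^2 - 4*s + 7.61). Poles: 1.7, 2 + 1.9j, 2 - 1.9j, 4.8. All Re(p)<0: No (unstable)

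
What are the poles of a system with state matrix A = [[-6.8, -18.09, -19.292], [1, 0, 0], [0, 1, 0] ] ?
Eigenvalues solve det(λI - A) = 0.
Characteristic polynomial: λ^3 + 6.8*λ^2 + 18.09*λ + 19.292 = 0.
Factor: (λ + 2.8)(λ^2 + 4*λ + 6.89) = 0.
Roots: -2 + 1.7j, -2 - 1.7j, -2.8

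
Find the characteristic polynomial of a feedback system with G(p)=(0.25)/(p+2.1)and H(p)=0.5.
Characteristic poly = G_den * H_den + G_num * H_num = (p + 2.1) + (0.125) = p + 2.225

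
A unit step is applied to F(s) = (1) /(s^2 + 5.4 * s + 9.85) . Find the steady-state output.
FVT: lim_{t→∞} y(t) = lim_{s→0} s*Y(s) where Y(s) = F(s)/s.
= lim_{s→0} F(s) = F(0) = num(0)/den(0) = 1/9.85 = 0.1015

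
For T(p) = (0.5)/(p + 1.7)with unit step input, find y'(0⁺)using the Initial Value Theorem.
IVT: y'(0⁺) = lim_{p→∞} p²·Y(p) = lim_{p→∞} p·T(p).
deg(num) = 0, deg(den) = 1, relative degree = 1, so p·T(p) → (leading num)/(leading den) = 0.5/1 = 0.5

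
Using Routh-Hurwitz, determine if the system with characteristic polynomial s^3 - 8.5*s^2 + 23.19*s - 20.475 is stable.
Routh array:
s^3: [1, 23.19]; s^2: [-8.5, -20.475]; s^1: [20.7812]; s^0: [-20.475]
First column: [1, -8.5, 20.7812, -20.475]. Sign changes = 3.
No, unstable (3 RHP root(s))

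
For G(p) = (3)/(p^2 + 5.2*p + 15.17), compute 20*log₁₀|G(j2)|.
Substitute p = j*2: G(j2) = 0.143864 - 0.133946j.
|G(j2)| = sqrt(Re² + Im²) = 0.1966.
20*log₁₀(0.1966) = -14.13 dB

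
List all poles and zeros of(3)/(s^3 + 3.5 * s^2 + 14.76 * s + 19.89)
Set denominator = 0: s^3 + 3.5*s^2 + 14.76*s + 19.89 = (s + 1.7)(s^2 + 1.8*s + 11.7) = 0 → Poles: -0.9 + 3.3j, -0.9 - 3.3j, -1.7
Numerator is a nonzero constant (3) → Zeros: none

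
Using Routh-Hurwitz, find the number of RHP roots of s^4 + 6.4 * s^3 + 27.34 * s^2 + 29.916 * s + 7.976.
Routh array:
s^4: [1, 27.34, 7.976]; s^3: [6.4, 29.916]; s^2: [22.6656, 7.976]; s^1: [27.6638]; s^0: [7.976]
First column: [1, 6.4, 22.6656, 27.6638, 7.976]. Sign changes = RHP roots = 0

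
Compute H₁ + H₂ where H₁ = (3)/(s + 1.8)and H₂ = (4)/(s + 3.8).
Parallel: H = H₁ + H₂ = (n₁·d₂ + n₂·d₁)/(d₁·d₂).
n₁·d₂ = 3*s + 11.4. n₂·d₁ = 4*s + 7.2. Sum = 7*s + 18.6. d₁·d₂ = s^2 + 5.6*s + 6.84.
H(s) = (7*s + 18.6)/(s^2 + 5.6*s + 6.84)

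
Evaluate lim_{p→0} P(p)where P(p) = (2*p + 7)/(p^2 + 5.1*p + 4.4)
DC gain = P(0) = num(0)/den(0) = 7/4.4 = 1.591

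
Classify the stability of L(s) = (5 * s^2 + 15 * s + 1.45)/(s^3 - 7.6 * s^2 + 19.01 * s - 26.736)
Denominator: s^3 - 7.6*s^2 + 19.01*s - 26.736 = (s - 4.8)(s^2 - 2.8*s + 5.57). Poles: 1.4 + 1.9j, 1.4 - 1.9j, 4.8. Unstable (3 pole(s) in RHP)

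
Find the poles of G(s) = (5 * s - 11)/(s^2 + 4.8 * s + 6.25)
Set denominator = 0: s^2 + 4.8*s + 6.25 = 0 → Poles: -2.4 + 0.7j, -2.4 - 0.7j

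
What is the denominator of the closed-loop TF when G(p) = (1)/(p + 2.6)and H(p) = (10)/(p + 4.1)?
Characteristic poly = G_den * H_den + G_num * H_num = (p^2 + 6.7*p + 10.66) + (10) = p^2 + 6.7*p + 20.66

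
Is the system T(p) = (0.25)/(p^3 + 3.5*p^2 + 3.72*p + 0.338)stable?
Denominator: p^3 + 3.5*p^2 + 3.72*p + 0.338 = (p + 0.1)(p^2 + 3.4*p + 3.38). Poles: -0.1, -1.7 + 0.7j, -1.7 - 0.7j. All Re(p)<0: Yes (stable)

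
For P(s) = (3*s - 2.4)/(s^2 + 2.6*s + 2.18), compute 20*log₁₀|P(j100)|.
Substitute s = j*100: P(j100) = 0.0010197 - 0.02998j.
|P(j100)| = sqrt(Re² + Im²) = 0.03.
20*log₁₀(0.03) = -30.46 dB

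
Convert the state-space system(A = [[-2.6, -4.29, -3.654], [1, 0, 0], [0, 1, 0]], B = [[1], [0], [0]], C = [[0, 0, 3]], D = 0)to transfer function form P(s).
P(s) = C(sI - A)⁻¹B + D.
Characteristic polynomial det(sI - A) = s^3 + 2.6*s^2 + 4.29*s + 3.654.
Numerator from C·adj(sI-A)·B + D·det(sI-A) = 3.
P(s) = (3)/(s^3 + 2.6*s^2 + 4.29*s + 3.654)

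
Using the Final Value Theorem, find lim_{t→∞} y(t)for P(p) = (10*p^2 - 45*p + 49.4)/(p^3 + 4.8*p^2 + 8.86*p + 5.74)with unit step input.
FVT: lim_{t→∞} y(t) = lim_{p→0} p*Y(p) where Y(p) = P(p)/p.
= lim_{p→0} P(p) = P(0) = num(0)/den(0) = 49.4/5.74 = 8.606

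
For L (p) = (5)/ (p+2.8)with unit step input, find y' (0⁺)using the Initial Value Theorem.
IVT: y'(0⁺) = lim_{p→∞} p²·Y(p) = lim_{p→∞} p·L(p).
deg(num) = 0, deg(den) = 1, relative degree = 1, so p·L(p) → (leading num)/(leading den) = 5/1 = 5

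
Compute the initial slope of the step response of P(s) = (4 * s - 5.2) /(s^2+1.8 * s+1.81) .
IVT: y'(0⁺) = lim_{s→∞} s²·Y(s) = lim_{s→∞} s·P(s).
deg(num) = 1, deg(den) = 2, relative degree = 1, so s·P(s) → (leading num)/(leading den) = 4/1 = 4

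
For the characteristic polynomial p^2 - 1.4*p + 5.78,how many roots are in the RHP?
Poles: 0.7 + 2.3j, 0.7 - 2.3j. RHP poles (Re>0): 2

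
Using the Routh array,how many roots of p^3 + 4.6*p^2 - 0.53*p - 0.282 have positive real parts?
Routh array:
p^3: [1, -0.53]; p^2: [4.6, -0.282]; p^1: [-0.468696]; p^0: [-0.282]
First column: [1, 4.6, -0.468696, -0.282]. Sign changes = RHP roots = 1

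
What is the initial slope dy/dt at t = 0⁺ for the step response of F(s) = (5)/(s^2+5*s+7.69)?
IVT: y'(0⁺) = lim_{s→∞} s²·Y(s) = lim_{s→∞} s·F(s).
deg(num) = 0, deg(den) = 2, relative degree = 2 ≥ 2, so s·F(s) → 0. Initial slope = 0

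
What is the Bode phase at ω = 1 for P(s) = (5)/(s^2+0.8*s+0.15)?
Substitute s = j*1: P(j1) = -3.11927 - 2.93578j.
∠P(j1) = atan2(Im, Re) = atan2(-2.93578, -3.11927) = -136.74°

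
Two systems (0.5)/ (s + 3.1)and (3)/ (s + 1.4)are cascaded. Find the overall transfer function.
Series: H = H₁ · H₂ = (n₁·n₂)/(d₁·d₂).
Num: n₁·n₂ = 1.5. Den: d₁·d₂ = s^2 + 4.5*s + 4.34.
H(s) = (1.5)/(s^2 + 4.5*s + 4.34)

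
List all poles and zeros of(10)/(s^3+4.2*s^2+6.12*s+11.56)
Set denominator = 0: s^3 + 4.2*s^2 + 6.12*s + 11.56 = (s + 3.4)(s^2 + 0.8*s + 3.4) = 0 → Poles: -0.4 + 1.8j, -0.4 - 1.8j, -3.4
Numerator is a nonzero constant (10) → Zeros: none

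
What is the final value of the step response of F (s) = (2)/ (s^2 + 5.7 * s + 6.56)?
FVT: lim_{t→∞} y(t) = lim_{s→0} s*Y(s) where Y(s) = F(s)/s.
= lim_{s→0} F(s) = F(0) = num(0)/den(0) = 2/6.56 = 0.3049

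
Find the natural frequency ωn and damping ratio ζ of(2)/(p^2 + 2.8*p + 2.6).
Underdamped: complex pole -1.4 + 0.8j. ωn = |pole| = 1.612, ζ = -Re(pole)/ωn = 0.8682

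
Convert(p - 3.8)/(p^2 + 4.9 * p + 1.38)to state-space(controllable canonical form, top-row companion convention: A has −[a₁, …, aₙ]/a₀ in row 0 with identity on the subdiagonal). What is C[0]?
Reachable canonical form: C = numerator coefficients (right-aligned, zero-padded to length n).
num = p - 3.8, C = [[1, -3.8]].
C[0] = 1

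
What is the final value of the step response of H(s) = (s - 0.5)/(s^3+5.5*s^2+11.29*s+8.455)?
FVT: lim_{t→∞} y(t) = lim_{s→0} s*Y(s) where Y(s) = H(s)/s.
= lim_{s→0} H(s) = H(0) = num(0)/den(0) = -0.5/8.455 = -0.05914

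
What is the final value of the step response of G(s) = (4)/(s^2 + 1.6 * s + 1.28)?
FVT: lim_{t→∞} y(t) = lim_{s→0} s*Y(s) where Y(s) = G(s)/s.
= lim_{s→0} G(s) = G(0) = num(0)/den(0) = 4/1.28 = 3.125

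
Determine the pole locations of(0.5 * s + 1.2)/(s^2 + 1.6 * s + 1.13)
Set denominator = 0: s^2 + 1.6*s + 1.13 = 0 → Poles: -0.8 + 0.7j, -0.8 - 0.7j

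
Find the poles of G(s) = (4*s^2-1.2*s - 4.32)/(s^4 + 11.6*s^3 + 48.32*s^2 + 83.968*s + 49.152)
Set denominator = 0: s^4 + 11.6*s^3 + 48.32*s^2 + 83.968*s + 49.152 = (s + 4)(s + 3.2)(s + 1.2)(s + 3.2) = 0 → Poles: -1.2, -3.2, -3.2, -4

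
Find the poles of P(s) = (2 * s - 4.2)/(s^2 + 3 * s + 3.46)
Set denominator = 0: s^2 + 3*s + 3.46 = 0 → Poles: -1.5 + 1.1j, -1.5 - 1.1j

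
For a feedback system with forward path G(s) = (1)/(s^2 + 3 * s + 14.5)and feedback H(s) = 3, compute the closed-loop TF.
Closed-loop T = G/(1+GH).
Numerator: G_num * H_den = 1.
Denominator: G_den * H_den + G_num * H_num = (s^2 + 3*s + 14.5) + (3) = s^2 + 3*s + 17.5.
T(s) = (1)/(s^2 + 3*s + 17.5)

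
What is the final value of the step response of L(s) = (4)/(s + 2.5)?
FVT: lim_{t→∞} y(t) = lim_{s→0} s*Y(s) where Y(s) = L(s)/s.
= lim_{s→0} L(s) = L(0) = num(0)/den(0) = 4/2.5 = 1.6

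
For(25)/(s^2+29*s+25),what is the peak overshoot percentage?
Standard form: ωn²/(s²+2ζωn·s+ωn²) → ωn = 5, ζ = 2.9.
ζ ≥ 1, so the response is non-oscillatory: peak overshoot = 0%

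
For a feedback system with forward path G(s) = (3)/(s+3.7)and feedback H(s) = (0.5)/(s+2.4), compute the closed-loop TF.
Closed-loop T = G/(1+GH).
Numerator: G_num * H_den = 3*s + 7.2.
Denominator: G_den * H_den + G_num * H_num = (s^2 + 6.1*s + 8.88) + (1.5) = s^2 + 6.1*s + 10.38.
T(s) = (3*s + 7.2)/(s^2 + 6.1*s + 10.38)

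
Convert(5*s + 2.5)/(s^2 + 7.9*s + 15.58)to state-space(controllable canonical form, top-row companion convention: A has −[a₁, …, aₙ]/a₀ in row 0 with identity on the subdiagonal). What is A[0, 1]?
Reachable canonical form for den = s^2 + 7.9*s + 15.58: top row of A = -[a₁,a₂,...,aₙ]/a₀, ones on the subdiagonal, zeros elsewhere.
A = [[-7.9, -15.58], [1, 0]].
A[0,1] = -15.58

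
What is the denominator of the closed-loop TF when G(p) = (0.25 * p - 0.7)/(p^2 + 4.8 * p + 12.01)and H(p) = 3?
Characteristic poly = G_den * H_den + G_num * H_num = (p^2 + 4.8*p + 12.01) + (0.75*p - 2.1) = p^2 + 5.55*p + 9.91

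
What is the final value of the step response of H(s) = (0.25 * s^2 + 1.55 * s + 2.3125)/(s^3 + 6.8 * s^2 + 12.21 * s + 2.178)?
FVT: lim_{t→∞} y(t) = lim_{s→0} s*Y(s) where Y(s) = H(s)/s.
= lim_{s→0} H(s) = H(0) = num(0)/den(0) = 2.3125/2.178 = 1.062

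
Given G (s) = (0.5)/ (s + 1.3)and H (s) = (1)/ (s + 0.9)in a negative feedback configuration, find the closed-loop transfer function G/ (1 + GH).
Closed-loop T = G/(1+GH).
Numerator: G_num * H_den = 0.5*s + 0.45.
Denominator: G_den * H_den + G_num * H_num = (s^2 + 2.2*s + 1.17) + (0.5) = s^2 + 2.2*s + 1.67.
T(s) = (0.5*s + 0.45)/(s^2 + 2.2*s + 1.67)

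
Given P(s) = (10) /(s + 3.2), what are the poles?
Set denominator = 0: s + 3.2 = 0 → Poles: -3.2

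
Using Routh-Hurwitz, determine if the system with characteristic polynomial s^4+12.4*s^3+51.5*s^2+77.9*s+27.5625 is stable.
Routh array:
s^4: [1, 51.5, 27.5625]; s^3: [12.4, 77.9]; s^2: [45.2177, 27.5625]; s^1: [70.3416]; s^0: [27.5625]
First column: [1, 12.4, 45.2177, 70.3416, 27.5625]. Sign changes = 0.
Yes, stable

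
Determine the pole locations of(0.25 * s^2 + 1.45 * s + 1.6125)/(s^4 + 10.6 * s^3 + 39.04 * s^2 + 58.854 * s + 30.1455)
Set denominator = 0: s^4 + 10.6*s^3 + 39.04*s^2 + 58.854*s + 30.1455 = (s + 2.1)(s + 2.9)(s + 4.5)(s + 1.1) = 0 → Poles: -1.1, -2.1, -2.9, -4.5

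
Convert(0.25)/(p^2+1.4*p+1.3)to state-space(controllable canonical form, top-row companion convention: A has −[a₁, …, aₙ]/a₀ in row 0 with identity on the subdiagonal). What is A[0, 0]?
Reachable canonical form for den = p^2 + 1.4*p + 1.3: top row of A = -[a₁,a₂,...,aₙ]/a₀, ones on the subdiagonal, zeros elsewhere.
A = [[-1.4, -1.3], [1, 0]].
A[0,0] = -1.4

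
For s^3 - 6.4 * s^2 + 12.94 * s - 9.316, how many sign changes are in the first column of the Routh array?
Routh array:
s^3: [1, 12.94]; s^2: [-6.4, -9.316]; s^1: [11.4844]; s^0: [-9.316]
First column: [1, -6.4, 11.4844, -9.316]. Sign changes = 3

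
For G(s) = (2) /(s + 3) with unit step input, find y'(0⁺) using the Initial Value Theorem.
IVT: y'(0⁺) = lim_{s→∞} s²·Y(s) = lim_{s→∞} s·G(s).
deg(num) = 0, deg(den) = 1, relative degree = 1, so s·G(s) → (leading num)/(leading den) = 2/1 = 2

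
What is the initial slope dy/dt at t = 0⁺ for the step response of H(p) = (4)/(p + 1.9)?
IVT: y'(0⁺) = lim_{p→∞} p²·Y(p) = lim_{p→∞} p·H(p).
deg(num) = 0, deg(den) = 1, relative degree = 1, so p·H(p) → (leading num)/(leading den) = 4/1 = 4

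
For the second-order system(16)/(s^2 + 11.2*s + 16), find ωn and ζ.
Standard form: ωn²/(s²+2ζωn·s+ωn²).
const=16=ωn² → ωn=4, s coeff=11.2=2ζωn → ζ=1.4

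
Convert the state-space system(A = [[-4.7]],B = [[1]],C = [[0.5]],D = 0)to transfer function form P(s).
P(s) = C(sI - A)⁻¹B + D.
Characteristic polynomial det(sI - A) = s + 4.7.
Numerator from C·adj(sI-A)·B + D·det(sI-A) = 0.5.
P(s) = (0.5)/(s + 4.7)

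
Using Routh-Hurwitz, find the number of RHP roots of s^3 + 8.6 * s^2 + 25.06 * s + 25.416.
Routh array:
s^3: [1, 25.06]; s^2: [8.6, 25.416]; s^1: [22.1047]; s^0: [25.416]
First column: [1, 8.6, 22.1047, 25.416]. Sign changes = RHP roots = 0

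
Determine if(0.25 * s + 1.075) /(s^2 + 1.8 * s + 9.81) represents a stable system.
Denominator: s^2 + 1.8*s + 9.81. Poles: -0.9 + 3j, -0.9 - 3j. All Re(p)<0: Yes (stable)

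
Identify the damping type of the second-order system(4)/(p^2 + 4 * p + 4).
Standard form: ωn²/(p²+2ζωn·p+ωn²) gives ωn=2, ζ=1.
Critically damped (ζ = 1)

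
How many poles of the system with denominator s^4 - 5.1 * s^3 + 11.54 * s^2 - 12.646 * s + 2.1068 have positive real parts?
s^4 - 5.1*s^3 + 11.54*s^2 - 12.646*s + 2.1068 = (s - 2.3)(s - 0.2)(s^2 - 2.6*s + 4.58). Poles: 0.2, 1.3 + 1.7j, 1.3 - 1.7j, 2.3. RHP poles (Re>0): 4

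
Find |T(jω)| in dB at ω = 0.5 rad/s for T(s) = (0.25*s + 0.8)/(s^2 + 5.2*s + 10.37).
Substitute s = j*0.5: T(j0.5) = 0.0771335 - 0.00746512j.
|T(j0.5)| = sqrt(Re² + Im²) = 0.07749.
20*log₁₀(0.07749) = -22.21 dB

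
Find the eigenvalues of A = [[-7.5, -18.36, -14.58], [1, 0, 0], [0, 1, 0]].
Eigenvalues solve det(λI - A) = 0.
Characteristic polynomial: λ^3 + 7.5*λ^2 + 18.36*λ + 14.58 = 0.
Factor: (λ + 3)(λ + 2.7)(λ + 1.8) = 0.
Roots: -1.8, -2.7, -3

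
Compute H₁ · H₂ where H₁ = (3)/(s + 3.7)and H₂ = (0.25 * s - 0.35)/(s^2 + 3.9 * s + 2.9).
Series: H = H₁ · H₂ = (n₁·n₂)/(d₁·d₂).
Num: n₁·n₂ = 0.75*s - 1.05. Den: d₁·d₂ = s^3 + 7.6*s^2 + 17.33*s + 10.73.
H(s) = (0.75*s - 1.05)/(s^3 + 7.6*s^2 + 17.33*s + 10.73)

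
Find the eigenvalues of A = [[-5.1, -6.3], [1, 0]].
Eigenvalues solve det(λI - A) = 0.
Characteristic polynomial: λ^2 + 5.1*λ + 6.3 = 0.
Factor: (λ + 3)(λ + 2.1) = 0.
Roots: -2.1, -3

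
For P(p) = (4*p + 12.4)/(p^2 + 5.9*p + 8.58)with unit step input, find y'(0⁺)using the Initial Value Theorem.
IVT: y'(0⁺) = lim_{p→∞} p²·Y(p) = lim_{p→∞} p·P(p).
deg(num) = 1, deg(den) = 2, relative degree = 1, so p·P(p) → (leading num)/(leading den) = 4/1 = 4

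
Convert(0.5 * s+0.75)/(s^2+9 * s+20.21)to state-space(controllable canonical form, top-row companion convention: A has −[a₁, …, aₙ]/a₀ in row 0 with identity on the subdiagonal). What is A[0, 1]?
Reachable canonical form for den = s^2 + 9*s + 20.21: top row of A = -[a₁,a₂,...,aₙ]/a₀, ones on the subdiagonal, zeros elsewhere.
A = [[-9, -20.21], [1, 0]].
A[0,1] = -20.21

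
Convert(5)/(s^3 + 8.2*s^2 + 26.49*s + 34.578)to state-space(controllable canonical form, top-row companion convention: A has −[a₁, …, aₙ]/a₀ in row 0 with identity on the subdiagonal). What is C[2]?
Reachable canonical form: C = numerator coefficients (right-aligned, zero-padded to length n).
num = 5, C = [[0, 0, 5]].
C[2] = 5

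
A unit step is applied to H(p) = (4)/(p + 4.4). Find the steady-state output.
FVT: lim_{t→∞} y(t) = lim_{p→0} p*Y(p) where Y(p) = H(p)/p.
= lim_{p→0} H(p) = H(0) = num(0)/den(0) = 4/4.4 = 0.9091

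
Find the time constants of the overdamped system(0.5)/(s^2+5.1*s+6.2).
Overdamped: real poles at -3.1, -2. τ = -1/pole → τ₁ = 0.3226, τ₂ = 0.5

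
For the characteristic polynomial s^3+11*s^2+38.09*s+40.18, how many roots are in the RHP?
s^3 + 11*s^2 + 38.09*s + 40.18 = (s + 4.1)(s + 2)(s + 4.9). Poles: -2, -4.1, -4.9. RHP poles (Re>0): 0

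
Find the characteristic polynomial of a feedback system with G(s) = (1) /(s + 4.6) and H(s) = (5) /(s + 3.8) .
Characteristic poly = G_den * H_den + G_num * H_num = (s^2 + 8.4*s + 17.48) + (5) = s^2 + 8.4*s + 22.48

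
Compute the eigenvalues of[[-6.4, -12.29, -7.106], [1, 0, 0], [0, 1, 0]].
Eigenvalues solve det(λI - A) = 0.
Characteristic polynomial: λ^3 + 6.4*λ^2 + 12.29*λ + 7.106 = 0.
Factor: (λ + 1.1)(λ + 3.4)(λ + 1.9) = 0.
Roots: -1.1, -1.9, -3.4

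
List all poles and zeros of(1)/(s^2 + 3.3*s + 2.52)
Set denominator = 0: s^2 + 3.3*s + 2.52 = (s + 1.2)(s + 2.1) = 0 → Poles: -1.2, -2.1
Numerator is a nonzero constant (1) → Zeros: none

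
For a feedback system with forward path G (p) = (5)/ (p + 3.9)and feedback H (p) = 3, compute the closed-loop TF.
Closed-loop T = G/(1+GH).
Numerator: G_num * H_den = 5.
Denominator: G_den * H_den + G_num * H_num = (p + 3.9) + (15) = p + 18.9.
T(p) = (5)/(p + 18.9)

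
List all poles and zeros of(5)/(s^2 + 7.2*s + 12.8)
Set denominator = 0: s^2 + 7.2*s + 12.8 = (s + 3.2)(s + 4) = 0 → Poles: -3.2, -4
Numerator is a nonzero constant (5) → Zeros: none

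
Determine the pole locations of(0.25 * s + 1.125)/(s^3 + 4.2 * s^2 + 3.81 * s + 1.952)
Set denominator = 0: s^3 + 4.2*s^2 + 3.81*s + 1.952 = (s + 3.2)(s^2 + s + 0.61) = 0 → Poles: -0.5 + 0.6j, -0.5 - 0.6j, -3.2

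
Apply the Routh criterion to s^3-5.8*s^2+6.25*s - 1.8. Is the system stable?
Routh array:
s^3: [1, 6.25]; s^2: [-5.8, -1.8]; s^1: [5.93966]; s^0: [-1.8]
First column: [1, -5.8, 5.93966, -1.8]. Sign changes = 3.
No, unstable (3 RHP root(s))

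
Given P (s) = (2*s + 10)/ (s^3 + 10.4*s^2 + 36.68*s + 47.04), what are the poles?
Set denominator = 0: s^3 + 10.4*s^2 + 36.68*s + 47.04 = (s + 4.8)(s^2 + 5.6*s + 9.8) = 0 → Poles: -2.8 + 1.4j, -2.8 - 1.4j, -4.8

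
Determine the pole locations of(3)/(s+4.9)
Set denominator = 0: s + 4.9 = 0 → Poles: -4.9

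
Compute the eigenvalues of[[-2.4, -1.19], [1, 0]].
Eigenvalues solve det(λI - A) = 0.
Characteristic polynomial: λ^2 + 2.4*λ + 1.19 = 0.
Factor: (λ + 0.7)(λ + 1.7) = 0.
Roots: -0.7, -1.7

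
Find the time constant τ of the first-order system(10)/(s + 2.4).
First-order system: τ = -1/pole. Pole = -2.4. τ = -1/(-2.4) = 0.4167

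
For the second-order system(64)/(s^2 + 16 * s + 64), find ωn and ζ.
Standard form: ωn²/(s²+2ζωn·s+ωn²).
const=64=ωn² → ωn=8, s coeff=16=2ζωn → ζ=1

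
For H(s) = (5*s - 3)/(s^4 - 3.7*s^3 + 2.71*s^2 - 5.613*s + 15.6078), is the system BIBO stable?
Denominator: s^4 - 3.7*s^3 + 2.71*s^2 - 5.613*s + 15.6078 = (s - 2.3)(s - 2.6)(s^2 + 1.2*s + 2.61). Poles: -0.6 + 1.5j, -0.6 - 1.5j, 2.3, 2.6. All Re(p)<0: No (unstable)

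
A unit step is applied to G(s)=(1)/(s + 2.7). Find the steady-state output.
FVT: lim_{t→∞} y(t) = lim_{s→0} s*Y(s) where Y(s) = G(s)/s.
= lim_{s→0} G(s) = G(0) = num(0)/den(0) = 1/2.7 = 0.3704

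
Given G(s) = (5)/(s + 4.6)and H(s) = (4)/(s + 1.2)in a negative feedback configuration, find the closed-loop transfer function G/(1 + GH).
Closed-loop T = G/(1+GH).
Numerator: G_num * H_den = 5*s + 6.
Denominator: G_den * H_den + G_num * H_num = (s^2 + 5.8*s + 5.52) + (20) = s^2 + 5.8*s + 25.52.
T(s) = (5*s + 6)/(s^2 + 5.8*s + 25.52)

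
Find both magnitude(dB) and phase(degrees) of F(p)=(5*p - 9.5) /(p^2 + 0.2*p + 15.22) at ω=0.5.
Substitute p = j*0.5: F(j0.5) = -0.633459 + 0.171232j.
|F| = 20*log₁₀(sqrt(Re²+Im²)) = -3.66 dB.
∠F = atan2(Im, Re) = 164.87°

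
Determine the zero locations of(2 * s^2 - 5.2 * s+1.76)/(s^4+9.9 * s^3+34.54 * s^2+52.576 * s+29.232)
Set numerator = 0: 2*s^2 - 5.2*s + 1.76 = 2*(s - 2.2)(s - 0.4) = 0 → Zeros: 0.4, 2.2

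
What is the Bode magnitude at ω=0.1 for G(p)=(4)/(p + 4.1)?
Substitute p = j*0.1: G(j0.1) = 0.97503 - 0.0237812j.
|G(j0.1)| = sqrt(Re² + Im²) = 0.9753.
20*log₁₀(0.9753) = -0.22 dB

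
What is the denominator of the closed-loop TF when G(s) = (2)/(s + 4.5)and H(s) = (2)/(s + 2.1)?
Characteristic poly = G_den * H_den + G_num * H_num = (s^2 + 6.6*s + 9.45) + (4) = s^2 + 6.6*s + 13.45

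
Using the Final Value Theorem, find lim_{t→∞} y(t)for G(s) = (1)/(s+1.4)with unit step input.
FVT: lim_{t→∞} y(t) = lim_{s→0} s*Y(s) where Y(s) = G(s)/s.
= lim_{s→0} G(s) = G(0) = num(0)/den(0) = 1/1.4 = 0.7143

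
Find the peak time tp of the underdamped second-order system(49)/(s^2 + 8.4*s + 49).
Standard form: ωn²/(s²+2ζωn·s+ωn²) → ωn = 7, ζ = 0.6.
ωd = ωn·√(1-ζ²) = 7·√(1-0.6²) = 5.6.
tp = π/ωd = π/5.6 = 0.561 s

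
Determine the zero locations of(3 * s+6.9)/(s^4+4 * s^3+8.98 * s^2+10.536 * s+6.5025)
Set numerator = 0: 3*s + 6.9 = 0 → Zeros: -2.3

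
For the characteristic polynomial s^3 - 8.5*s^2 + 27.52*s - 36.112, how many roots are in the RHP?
s^3 - 8.5*s^2 + 27.52*s - 36.112 = (s - 3.7)(s^2 - 4.8*s + 9.76). Poles: 2.4 + 2j, 2.4 - 2j, 3.7. RHP poles (Re>0): 3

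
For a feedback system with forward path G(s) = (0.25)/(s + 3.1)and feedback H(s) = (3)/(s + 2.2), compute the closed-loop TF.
Closed-loop T = G/(1+GH).
Numerator: G_num * H_den = 0.25*s + 0.55.
Denominator: G_den * H_den + G_num * H_num = (s^2 + 5.3*s + 6.82) + (0.75) = s^2 + 5.3*s + 7.57.
T(s) = (0.25*s + 0.55)/(s^2 + 5.3*s + 7.57)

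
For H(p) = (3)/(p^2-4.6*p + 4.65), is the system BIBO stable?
Denominator: p^2 - 4.6*p + 4.65 = (p - 3.1)(p - 1.5). Poles: 1.5, 3.1. All Re(p)<0: No (unstable)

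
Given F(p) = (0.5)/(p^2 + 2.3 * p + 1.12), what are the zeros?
Numerator is a nonzero constant (0.5) → Zeros: none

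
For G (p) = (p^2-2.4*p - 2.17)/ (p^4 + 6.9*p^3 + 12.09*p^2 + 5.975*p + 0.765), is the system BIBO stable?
Denominator: p^4 + 6.9*p^3 + 12.09*p^2 + 5.975*p + 0.765 = (p + 4.5)(p + 1.7)(p + 0.2)(p + 0.5). Poles: -0.2, -0.5, -1.7, -4.5. All Re(p)<0: Yes (stable)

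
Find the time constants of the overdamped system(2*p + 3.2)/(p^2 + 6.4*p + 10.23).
Overdamped: real poles at -3.1, -3.3. τ = -1/pole → τ₁ = 0.3226, τ₂ = 0.303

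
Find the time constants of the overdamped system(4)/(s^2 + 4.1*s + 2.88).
Overdamped: real poles at -0.9, -3.2. τ = -1/pole → τ₁ = 1.111, τ₂ = 0.3125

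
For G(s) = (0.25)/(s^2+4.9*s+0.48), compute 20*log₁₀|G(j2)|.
Substitute s = j*2: G(j2) = -0.00811581 - 0.0225951j.
|G(j2)| = sqrt(Re² + Im²) = 0.02401.
20*log₁₀(0.02401) = -32.39 dB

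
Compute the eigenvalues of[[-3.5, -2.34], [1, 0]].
Eigenvalues solve det(λI - A) = 0.
Characteristic polynomial: λ^2 + 3.5*λ + 2.34 = 0.
Factor: (λ + 0.9)(λ + 2.6) = 0.
Roots: -0.9, -2.6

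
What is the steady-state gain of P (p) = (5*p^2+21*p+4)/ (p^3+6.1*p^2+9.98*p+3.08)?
DC gain = P(0) = num(0)/den(0) = 4/3.08 = 1.299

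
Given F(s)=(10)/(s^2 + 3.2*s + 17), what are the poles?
Set denominator = 0: s^2 + 3.2*s + 17 = 0 → Poles: -1.6 + 3.8j, -1.6 - 3.8j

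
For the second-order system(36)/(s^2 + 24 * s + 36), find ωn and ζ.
Standard form: ωn²/(s²+2ζωn·s+ωn²).
const=36=ωn² → ωn=6, s coeff=24=2ζωn → ζ=2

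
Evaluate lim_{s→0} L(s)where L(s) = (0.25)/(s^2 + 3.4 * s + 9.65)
DC gain = L(0) = num(0)/den(0) = 0.25/9.65 = 0.02591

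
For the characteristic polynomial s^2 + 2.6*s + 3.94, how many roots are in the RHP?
Poles: -1.3 + 1.5j, -1.3 - 1.5j. RHP poles (Re>0): 0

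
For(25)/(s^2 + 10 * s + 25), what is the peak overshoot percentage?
Standard form: ωn²/(s²+2ζωn·s+ωn²) → ωn = 5, ζ = 1.
ζ ≥ 1, so the response is non-oscillatory: peak overshoot = 0%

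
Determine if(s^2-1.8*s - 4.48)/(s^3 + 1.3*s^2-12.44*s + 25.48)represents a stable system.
Denominator: s^3 + 1.3*s^2 - 12.44*s + 25.48 = (s + 4.9)(s^2 - 3.6*s + 5.2). Poles: -4.9, 1.8 + 1.4j, 1.8 - 1.4j. All Re(p)<0: No (unstable)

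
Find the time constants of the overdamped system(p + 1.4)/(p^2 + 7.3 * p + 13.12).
Overdamped: real poles at -3.2, -4.1. τ = -1/pole → τ₁ = 0.3125, τ₂ = 0.2439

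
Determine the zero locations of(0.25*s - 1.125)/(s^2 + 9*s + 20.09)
Set numerator = 0: 0.25*s - 1.125 = 0 → Zeros: 4.5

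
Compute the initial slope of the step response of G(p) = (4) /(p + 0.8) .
IVT: y'(0⁺) = lim_{p→∞} p²·Y(p) = lim_{p→∞} p·G(p).
deg(num) = 0, deg(den) = 1, relative degree = 1, so p·G(p) → (leading num)/(leading den) = 4/1 = 4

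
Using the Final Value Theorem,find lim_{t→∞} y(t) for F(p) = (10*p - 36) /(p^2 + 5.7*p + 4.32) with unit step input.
FVT: lim_{t→∞} y(t) = lim_{p→0} p*Y(p) where Y(p) = F(p)/p.
= lim_{p→0} F(p) = F(0) = num(0)/den(0) = -36/4.32 = -8.333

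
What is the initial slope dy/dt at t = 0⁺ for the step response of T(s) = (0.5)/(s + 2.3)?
IVT: y'(0⁺) = lim_{s→∞} s²·Y(s) = lim_{s→∞} s·T(s).
deg(num) = 0, deg(den) = 1, relative degree = 1, so s·T(s) → (leading num)/(leading den) = 0.5/1 = 0.5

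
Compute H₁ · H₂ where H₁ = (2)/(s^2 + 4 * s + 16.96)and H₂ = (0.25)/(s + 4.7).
Series: H = H₁ · H₂ = (n₁·n₂)/(d₁·d₂).
Num: n₁·n₂ = 0.5. Den: d₁·d₂ = s^3 + 8.7*s^2 + 35.76*s + 79.712.
H(s) = (0.5)/(s^3 + 8.7*s^2 + 35.76*s + 79.712)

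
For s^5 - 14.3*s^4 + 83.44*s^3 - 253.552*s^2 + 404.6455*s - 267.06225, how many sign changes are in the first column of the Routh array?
Routh array:
s^5: [1, 83.44, 404.6455]; s^4: [-14.3, -253.552, -267.06225]; s^3: [65.7091, 385.97]; s^2: [-169.555, -267.06225]; s^1: [282.473]; s^0: [-267.06225]
First column: [1, -14.3, 65.7091, -169.555, 282.473, -267.06225]. Sign changes = 5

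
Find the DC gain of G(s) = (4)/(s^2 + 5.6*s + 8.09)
DC gain = G(0) = num(0)/den(0) = 4/8.09 = 0.4944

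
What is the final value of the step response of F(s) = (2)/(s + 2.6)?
FVT: lim_{t→∞} y(t) = lim_{s→0} s*Y(s) where Y(s) = F(s)/s.
= lim_{s→0} F(s) = F(0) = num(0)/den(0) = 2/2.6 = 0.7692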